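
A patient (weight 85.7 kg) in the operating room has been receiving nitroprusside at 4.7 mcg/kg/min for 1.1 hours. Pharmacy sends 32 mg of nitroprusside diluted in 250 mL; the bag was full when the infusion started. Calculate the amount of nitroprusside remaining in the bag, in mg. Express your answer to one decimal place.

Dose = 4.7 mcg/kg/min × 85.7 kg = 402.79 mcg/min
402.79 mcg/min × 60 min/hr = 24167.4 mcg/hr
Concentration = 32 mg ÷ 250 mL = 0.128 mg/mL = 128 mcg/mL
Rate = 24167.4 mcg/hr ÷ 128 mcg/mL = 188.8078 mL/hr
Volume infused = 188.8078 mL/hr × 1.1 hr = 207.6886 mL
Volume remaining = 250 − 207.6886 = 42.31141 mL
Drug remaining = 42.31141 mL × 128 mcg/mL = 5415.86 mcg = 5.41586 mg

5.4 mg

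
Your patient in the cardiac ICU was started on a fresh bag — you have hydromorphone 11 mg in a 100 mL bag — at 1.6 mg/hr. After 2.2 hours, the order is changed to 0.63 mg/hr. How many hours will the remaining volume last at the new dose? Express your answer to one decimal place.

Initial rate:
Concentration = 11 mg ÷ 100 mL = 0.11 mg/mL
Rate = 1.6 mg/hr ÷ 0.11 mg/mL = 14.54545 mL/hr
Volume infused so far = 14.54545 mL/hr × 2.2 hr = 32 mL
Volume remaining = 100 − 32 = 68 mL
New rate:
Rate = 0.63 mg/hr ÷ 0.11 mg/mL = 5.727273 mL/hr
Time remaining = 68 mL ÷ 5.727273 mL/hr = 11.87302 hr

11.9 hours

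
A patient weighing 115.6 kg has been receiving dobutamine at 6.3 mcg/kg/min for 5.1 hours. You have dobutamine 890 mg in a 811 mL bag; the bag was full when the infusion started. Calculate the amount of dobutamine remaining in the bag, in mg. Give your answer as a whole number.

Dose = 6.3 mcg/kg/min × 115.6 kg = 728.28 mcg/min
728.28 mcg/min × 60 min/hr = 43696.8 mcg/hr
Concentration = 890 mg ÷ 811 mL = 1.097411 mg/mL = 1097.411 mcg/mL
Rate = 43696.8 mcg/hr ÷ 1097.411 mcg/mL = 39.8181 mL/hr
Volume infused = 39.8181 mL/hr × 5.1 hr = 203.0723 mL
Volume remaining = 811 − 203.0723 = 607.9277 mL
Drug remaining = 607.9277 mL × 1097.411 mcg/mL = 667146.3 mcg = 667.1463 mg

667 mg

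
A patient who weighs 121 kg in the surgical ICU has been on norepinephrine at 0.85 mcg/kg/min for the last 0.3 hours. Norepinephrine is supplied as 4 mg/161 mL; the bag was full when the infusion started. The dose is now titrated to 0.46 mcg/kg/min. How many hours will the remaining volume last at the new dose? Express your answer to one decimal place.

0.6 hours

Initial rate:
Dose = 0.85 mcg/kg/min × 121 kg = 102.85 mcg/min
102.85 mcg/min × 60 min/hr = 6171 mcg/hr
Concentration = 4 mg ÷ 161 mL = 0.02484472 mg/mL = 24.84472 mcg/mL
Rate = 6171 mcg/hr ÷ 24.84472 mcg/mL = 248.3827 mL/hr
Volume infused so far = 248.3827 mL/hr × 0.3 hr = 74.51482 mL
Volume remaining = 161 − 74.51482 = 86.48518 mL
New rate:
Dose = 0.46 mcg/kg/min × 121 kg = 55.66 mcg/min
55.66 mcg/min × 60 min/hr = 3339.6 mcg/hr
Rate = 3339.6 mcg/hr ÷ 24.84472 mcg/mL = 134.4189 mL/hr
Time remaining = 86.48518 mL ÷ 134.4189 mL/hr = 0.6434004 hr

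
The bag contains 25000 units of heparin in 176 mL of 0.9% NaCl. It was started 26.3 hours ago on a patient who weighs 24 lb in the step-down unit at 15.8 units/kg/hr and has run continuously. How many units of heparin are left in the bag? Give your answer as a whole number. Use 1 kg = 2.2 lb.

Weight = 24 lb ÷ 2.2 lb/kg = 10.90909 kg
Dose = 15.8 units/kg/hr × 10.90909 kg = 172.3636 units/hr
Concentration = 25000 units ÷ 176 mL = 142.0455 units/mL
Rate = 172.3636 units/hr ÷ 142.0455 units/mL = 1.21344 mL/hr
Volume infused = 1.21344 mL/hr × 26.3 hr = 31.91347 mL
Volume remaining = 176 − 31.91347 = 144.0865 mL
Drug remaining = 144.0865 mL × 142.0455 units/mL = 20466.84 units

20467 units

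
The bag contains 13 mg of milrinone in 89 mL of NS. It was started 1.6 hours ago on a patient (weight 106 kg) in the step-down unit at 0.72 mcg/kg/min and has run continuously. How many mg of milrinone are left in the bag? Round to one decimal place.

Dose = 0.72 mcg/kg/min × 106 kg = 76.32 mcg/min
76.32 mcg/min × 60 min/hr = 4579.2 mcg/hr
Concentration = 13 mg ÷ 89 mL = 0.1460674 mg/mL = 146.0674 mcg/mL
Rate = 4579.2 mcg/hr ÷ 146.0674 mcg/mL = 31.34991 mL/hr
Volume infused = 31.34991 mL/hr × 1.6 hr = 50.15985 mL
Volume remaining = 89 − 50.15985 = 38.84015 mL
Drug remaining = 38.84015 mL × 146.0674 mcg/mL = 5673.28 mcg = 5.67328 mg

5.7 mg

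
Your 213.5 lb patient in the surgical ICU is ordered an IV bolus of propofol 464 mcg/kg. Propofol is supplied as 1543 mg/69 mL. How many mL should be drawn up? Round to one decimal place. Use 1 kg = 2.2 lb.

2.0 mL

Weight = 213.5 lb ÷ 2.2 lb/kg = 97.04545 kg
Dose = 464 mcg/kg × 97.04545 kg = 45029.09 mcg
Concentration = 1543 mg ÷ 69 mL = 22.36232 mg/mL = 22362.32 mcg/mL
Volume = 45029.09 mcg ÷ 22362.32 mcg/mL = 2.013615 mL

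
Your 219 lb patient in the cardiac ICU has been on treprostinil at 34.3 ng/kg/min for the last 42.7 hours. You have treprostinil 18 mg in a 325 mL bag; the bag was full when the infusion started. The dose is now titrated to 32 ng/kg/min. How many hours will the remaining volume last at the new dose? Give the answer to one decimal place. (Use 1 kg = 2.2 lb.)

Initial rate:
Weight = 219 lb ÷ 2.2 lb/kg = 99.54545 kg
Dose = 34.3 ng/kg/min × 99.54545 kg = 3414.409 ng/min
3414.409 ng/min × 60 min/hr = 204864.5 ng/hr
Concentration = 18 mg ÷ 325 mL = 0.05538462 mg/mL = 55384.62 ng/mL
Rate = 204864.5 ng/hr ÷ 55384.62 ng/mL = 3.698943 mL/hr
Volume infused so far = 3.698943 mL/hr × 42.7 hr = 157.9449 mL
Volume remaining = 325 − 157.9449 = 167.0551 mL
New rate:
Dose = 32 ng/kg/min × 99.54545 kg = 3185.455 ng/min
3185.455 ng/min × 60 min/hr = 191127.3 ng/hr
Rate = 191127.3 ng/hr ÷ 55384.62 ng/mL = 3.450909 mL/hr
Time remaining = 167.0551 mL ÷ 3.450909 mL/hr = 48.40902 hr

48.4 hours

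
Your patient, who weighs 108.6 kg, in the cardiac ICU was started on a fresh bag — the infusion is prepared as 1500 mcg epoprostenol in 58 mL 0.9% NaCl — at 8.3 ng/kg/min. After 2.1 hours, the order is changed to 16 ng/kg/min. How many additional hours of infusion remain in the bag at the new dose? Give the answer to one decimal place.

13.3 hours

Initial rate:
Dose = 8.3 ng/kg/min × 108.6 kg = 901.38 ng/min
901.38 ng/min × 60 min/hr = 54082.8 ng/hr
Concentration = 1500 mcg ÷ 58 mL = 25.86207 mcg/mL = 25862.07 ng/mL
Rate = 54082.8 ng/hr ÷ 25862.07 ng/mL = 2.091202 mL/hr
Volume infused so far = 2.091202 mL/hr × 2.1 hr = 4.391523 mL
Volume remaining = 58 − 4.391523 = 53.60848 mL
New rate:
Dose = 16 ng/kg/min × 108.6 kg = 1737.6 ng/min
1737.6 ng/min × 60 min/hr = 104256 ng/hr
Rate = 104256 ng/hr ÷ 25862.07 ng/mL = 4.031232 mL/hr
Time remaining = 53.60848 mL ÷ 4.031232 mL/hr = 13.29829 hr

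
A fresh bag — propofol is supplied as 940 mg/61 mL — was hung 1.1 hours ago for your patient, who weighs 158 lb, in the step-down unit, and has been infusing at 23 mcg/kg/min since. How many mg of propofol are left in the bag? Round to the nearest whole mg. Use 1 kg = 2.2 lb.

831 mg

Weight = 158 lb ÷ 2.2 lb/kg = 71.81818 kg
Dose = 23 mcg/kg/min × 71.81818 kg = 1651.818 mcg/min
1651.818 mcg/min × 60 min/hr = 99109.09 mcg/hr
Concentration = 940 mg ÷ 61 mL = 15.40984 mg/mL = 15409.84 mcg/mL
Rate = 99109.09 mcg/hr ÷ 15409.84 mcg/mL = 6.431547 mL/hr
Volume infused = 6.431547 mL/hr × 1.1 hr = 7.074702 mL
Volume remaining = 61 − 7.074702 = 53.9253 mL
Drug remaining = 53.9253 mL × 15409.84 mcg/mL = 830980 mcg = 830.98 mg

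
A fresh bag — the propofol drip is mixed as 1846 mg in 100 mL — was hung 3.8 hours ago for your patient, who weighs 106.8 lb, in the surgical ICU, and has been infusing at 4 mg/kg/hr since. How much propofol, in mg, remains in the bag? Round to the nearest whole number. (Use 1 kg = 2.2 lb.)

1108 mg

Weight = 106.8 lb ÷ 2.2 lb/kg = 48.54545 kg
Dose = 4 mg/kg/hr × 48.54545 kg = 194.1818 mg/hr
Concentration = 1846 mg ÷ 100 mL = 18.46 mg/mL
Rate = 194.1818 mg/hr ÷ 18.46 mg/mL = 10.51906 mL/hr
Volume infused = 10.51906 mL/hr × 3.8 hr = 39.97242 mL
Volume remaining = 100 − 39.97242 = 60.02758 mL
Drug remaining = 60.02758 mL × 18.46 mg/mL = 1108.109 mg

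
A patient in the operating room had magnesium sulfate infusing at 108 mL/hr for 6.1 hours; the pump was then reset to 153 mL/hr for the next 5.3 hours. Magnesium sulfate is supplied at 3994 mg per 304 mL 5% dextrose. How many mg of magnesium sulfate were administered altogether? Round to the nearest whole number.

Concentration = 3994 mg ÷ 304 mL = 13.13816 mg/mL
Stage 1: 108 mL/hr × 6.1 hr = 658.8 mL → 658.8 mL × 13.13816 mg/mL = 8655.418 mg
Stage 2: 153 mL/hr × 5.3 hr = 810.9 mL → 810.9 mL × 13.13816 mg/mL = 10653.73 mg
Total = 8655.418 + 10653.73 = 19309.15 mg

19309 mg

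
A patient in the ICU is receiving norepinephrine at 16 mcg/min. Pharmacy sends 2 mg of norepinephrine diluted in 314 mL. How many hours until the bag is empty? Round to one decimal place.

2.1 hours

16 mcg/min × 60 min/hr = 960 mcg/hr
Concentration = 2 mg ÷ 314 mL = 0.006369427 mg/mL = 6.369427 mcg/mL
Rate = 960 mcg/hr ÷ 6.369427 mcg/mL = 150.72 mL/hr
Duration = 314 mL ÷ 150.72 mL/hr = 2.083333 hr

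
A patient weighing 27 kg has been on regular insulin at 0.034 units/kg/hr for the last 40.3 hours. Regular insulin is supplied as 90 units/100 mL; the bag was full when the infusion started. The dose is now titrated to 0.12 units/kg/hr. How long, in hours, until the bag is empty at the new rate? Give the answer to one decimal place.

Initial rate:
Dose = 0.034 units/kg/hr × 27 kg = 0.918 units/hr
Concentration = 90 units ÷ 100 mL = 0.9 units/mL
Rate = 0.918 units/hr ÷ 0.9 units/mL = 1.02 mL/hr
Volume infused so far = 1.02 mL/hr × 40.3 hr = 41.106 mL
Volume remaining = 100 − 41.106 = 58.894 mL
New rate:
Dose = 0.12 units/kg/hr × 27 kg = 3.24 units/hr
Rate = 3.24 units/hr ÷ 0.9 units/mL = 3.6 mL/hr
Time remaining = 58.894 mL ÷ 3.6 mL/hr = 16.35944 hr

16.4 hours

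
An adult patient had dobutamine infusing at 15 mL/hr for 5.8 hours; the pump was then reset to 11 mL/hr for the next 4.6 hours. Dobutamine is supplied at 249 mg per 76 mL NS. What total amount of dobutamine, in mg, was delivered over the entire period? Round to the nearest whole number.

Concentration = 249 mg ÷ 76 mL = 3.276316 mg/mL
Stage 1: 15 mL/hr × 5.8 hr = 87 mL → 87 mL × 3.276316 mg/mL = 285.0395 mg
Stage 2: 11 mL/hr × 4.6 hr = 50.6 mL → 50.6 mL × 3.276316 mg/mL = 165.7816 mg
Total = 285.0395 + 165.7816 = 450.8211 mg

451 mg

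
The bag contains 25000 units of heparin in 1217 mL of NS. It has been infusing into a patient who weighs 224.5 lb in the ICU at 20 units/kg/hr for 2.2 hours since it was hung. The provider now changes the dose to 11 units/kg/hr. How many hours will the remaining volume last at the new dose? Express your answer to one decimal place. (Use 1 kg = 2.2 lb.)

18.3 hours

Initial rate:
Weight = 224.5 lb ÷ 2.2 lb/kg = 102.0455 kg
Dose = 20 units/kg/hr × 102.0455 kg = 2040.909 units/hr
Concentration = 25000 units ÷ 1217 mL = 20.54232 units/mL
Rate = 2040.909 units/hr ÷ 20.54232 units/mL = 99.35145 mL/hr
Volume infused so far = 99.35145 mL/hr × 2.2 hr = 218.5732 mL
Volume remaining = 1217 − 218.5732 = 998.4268 mL
New rate:
Dose = 11 units/kg/hr × 102.0455 kg = 1122.5 units/hr
Rate = 1122.5 units/hr ÷ 20.54232 units/mL = 54.6433 mL/hr
Time remaining = 998.4268 mL ÷ 54.6433 mL/hr = 18.27171 hr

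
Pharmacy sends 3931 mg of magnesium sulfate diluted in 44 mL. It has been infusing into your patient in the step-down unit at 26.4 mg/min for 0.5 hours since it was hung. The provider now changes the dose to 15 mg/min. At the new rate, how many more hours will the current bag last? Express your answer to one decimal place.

3.5 hours

Initial rate:
26.4 mg/min × 60 min/hr = 1584 mg/hr
Concentration = 3931 mg ÷ 44 mL = 89.34091 mg/mL
Rate = 1584 mg/hr ÷ 89.34091 mg/mL = 17.72984 mL/hr
Volume infused so far = 17.72984 mL/hr × 0.5 hr = 8.86492 mL
Volume remaining = 44 − 8.86492 = 35.13508 mL
New rate:
15 mg/min × 60 min/hr = 900 mg/hr
Rate = 900 mg/hr ÷ 89.34091 mg/mL = 10.07377 mL/hr
Time remaining = 35.13508 mL ÷ 10.07377 mL/hr = 3.487778 hr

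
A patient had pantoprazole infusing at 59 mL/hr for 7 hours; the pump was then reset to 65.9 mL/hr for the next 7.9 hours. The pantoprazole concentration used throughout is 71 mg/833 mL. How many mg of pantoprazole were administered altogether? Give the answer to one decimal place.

79.6 mg

Concentration = 71 mg ÷ 833 mL = 0.08523409 mg/mL
Stage 1: 59 mL/hr × 7 hr = 413 mL → 413 mL × 0.08523409 mg/mL = 35.20168 mg
Stage 2: 65.9 mL/hr × 7.9 hr = 520.61 mL → 520.61 mL × 0.08523409 mg/mL = 44.37372 mg
Total = 35.20168 + 44.37372 = 79.5754 mg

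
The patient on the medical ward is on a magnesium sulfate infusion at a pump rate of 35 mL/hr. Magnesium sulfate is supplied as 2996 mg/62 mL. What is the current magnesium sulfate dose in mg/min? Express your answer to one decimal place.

Concentration = 2996 mg ÷ 62 mL = 48.32258 mg/mL
Drug rate = 35 mL/hr × 48.32258 mg/mL = 1691.29 mg/hr
1691.29 mg/hr ÷ 60 min/hr = 28.18817 mg/min

28.2 mg/min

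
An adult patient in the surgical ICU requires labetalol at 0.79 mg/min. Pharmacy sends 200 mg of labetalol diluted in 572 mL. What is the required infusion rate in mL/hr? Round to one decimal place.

0.79 mg/min × 60 min/hr = 47.4 mg/hr
Concentration = 200 mg ÷ 572 mL = 0.3496503 mg/mL
Rate = 47.4 mg/hr ÷ 0.3496503 mg/mL = 135.564 mL/hr

135.6 mL/hr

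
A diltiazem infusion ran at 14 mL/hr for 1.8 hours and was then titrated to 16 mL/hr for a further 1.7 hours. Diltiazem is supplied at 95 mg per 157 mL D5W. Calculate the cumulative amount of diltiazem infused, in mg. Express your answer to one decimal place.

31.7 mg

Concentration = 95 mg ÷ 157 mL = 0.6050955 mg/mL
Stage 1: 14 mL/hr × 1.8 hr = 25.2 mL → 25.2 mL × 0.6050955 mg/mL = 15.24841 mg
Stage 2: 16 mL/hr × 1.7 hr = 27.2 mL → 27.2 mL × 0.6050955 mg/mL = 16.4586 mg
Total = 15.24841 + 16.4586 = 31.70701 mg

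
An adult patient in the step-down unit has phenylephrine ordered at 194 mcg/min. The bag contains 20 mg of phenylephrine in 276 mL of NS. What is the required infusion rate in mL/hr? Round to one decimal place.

160.6 mL/hr

194 mcg/min × 60 min/hr = 11640 mcg/hr
Concentration = 20 mg ÷ 276 mL = 0.07246377 mg/mL = 72.46377 mcg/mL
Rate = 11640 mcg/hr ÷ 72.46377 mcg/mL = 160.632 mL/hr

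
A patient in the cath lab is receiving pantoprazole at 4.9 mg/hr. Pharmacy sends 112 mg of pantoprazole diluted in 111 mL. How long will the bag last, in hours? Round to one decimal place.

22.9 hours

Concentration = 112 mg ÷ 111 mL = 1.009009 mg/mL
Rate = 4.9 mg/hr ÷ 1.009009 mg/mL = 4.85625 mL/hr
Duration = 111 mL ÷ 4.85625 mL/hr = 22.85714 hr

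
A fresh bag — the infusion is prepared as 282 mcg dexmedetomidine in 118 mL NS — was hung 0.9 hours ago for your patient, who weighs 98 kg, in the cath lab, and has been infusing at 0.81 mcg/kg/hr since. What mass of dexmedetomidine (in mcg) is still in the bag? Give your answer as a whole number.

Dose = 0.81 mcg/kg/hr × 98 kg = 79.38 mcg/hr
Concentration = 282 mcg ÷ 118 mL = 2.389831 mcg/mL
Rate = 79.38 mcg/hr ÷ 2.389831 mcg/mL = 33.21574 mL/hr
Volume infused = 33.21574 mL/hr × 0.9 hr = 29.89417 mL
Volume remaining = 118 − 29.89417 = 88.10583 mL
Drug remaining = 88.10583 mL × 2.389831 mcg/mL = 210.558 mcg

211 mcg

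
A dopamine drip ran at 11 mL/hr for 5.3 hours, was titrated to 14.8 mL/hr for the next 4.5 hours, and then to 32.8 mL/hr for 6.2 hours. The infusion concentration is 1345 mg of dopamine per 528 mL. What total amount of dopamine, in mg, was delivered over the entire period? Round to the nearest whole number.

836 mg

Concentration = 1345 mg ÷ 528 mL = 2.547348 mg/mL
Stage 1: 11 mL/hr × 5.3 hr = 58.3 mL → 58.3 mL × 2.547348 mg/mL = 148.5104 mg
Stage 2: 14.8 mL/hr × 4.5 hr = 66.6 mL → 66.6 mL × 2.547348 mg/mL = 169.6534 mg
Stage 3: 32.8 mL/hr × 6.2 hr = 203.36 mL → 203.36 mL × 2.547348 mg/mL = 518.0288 mg
Total = 148.5104 + 169.6534 + 518.0288 = 836.1926 mg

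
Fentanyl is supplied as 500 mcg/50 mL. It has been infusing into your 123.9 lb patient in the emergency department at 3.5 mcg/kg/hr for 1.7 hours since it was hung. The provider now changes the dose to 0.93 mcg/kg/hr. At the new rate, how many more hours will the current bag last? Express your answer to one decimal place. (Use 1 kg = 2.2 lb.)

Initial rate:
Weight = 123.9 lb ÷ 2.2 lb/kg = 56.31818 kg
Dose = 3.5 mcg/kg/hr × 56.31818 kg = 197.1136 mcg/hr
Concentration = 500 mcg ÷ 50 mL = 10 mcg/mL
Rate = 197.1136 mcg/hr ÷ 10 mcg/mL = 19.71136 mL/hr
Volume infused so far = 19.71136 mL/hr × 1.7 hr = 33.50932 mL
Volume remaining = 50 − 33.50932 = 16.49068 mL
New rate:
Dose = 0.93 mcg/kg/hr × 56.31818 kg = 52.37591 mcg/hr
Rate = 52.37591 mcg/hr ÷ 10 mcg/mL = 5.237591 mL/hr
Time remaining = 16.49068 mL ÷ 5.237591 mL/hr = 3.148524 hr

3.1 hours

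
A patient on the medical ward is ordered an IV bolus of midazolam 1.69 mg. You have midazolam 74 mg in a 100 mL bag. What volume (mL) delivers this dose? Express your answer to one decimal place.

Concentration = 74 mg ÷ 100 mL = 0.74 mg/mL
Volume = 1.69 mg ÷ 0.74 mg/mL = 2.283784 mL

2.3 mL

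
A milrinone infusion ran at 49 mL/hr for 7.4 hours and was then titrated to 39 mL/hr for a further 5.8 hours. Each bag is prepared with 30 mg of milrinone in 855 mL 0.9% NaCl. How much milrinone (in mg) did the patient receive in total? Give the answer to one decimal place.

Concentration = 30 mg ÷ 855 mL = 0.03508772 mg/mL
Stage 1: 49 mL/hr × 7.4 hr = 362.6 mL → 362.6 mL × 0.03508772 mg/mL = 12.72281 mg
Stage 2: 39 mL/hr × 5.8 hr = 226.2 mL → 226.2 mL × 0.03508772 mg/mL = 7.936842 mg
Total = 12.72281 + 7.936842 = 20.65965 mg

20.7 mg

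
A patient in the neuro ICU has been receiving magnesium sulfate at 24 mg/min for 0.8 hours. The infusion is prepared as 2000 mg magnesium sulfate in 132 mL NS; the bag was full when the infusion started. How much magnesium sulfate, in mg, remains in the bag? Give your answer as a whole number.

848 mg

24 mg/min × 60 min/hr = 1440 mg/hr
Concentration = 2000 mg ÷ 132 mL = 15.15152 mg/mL
Rate = 1440 mg/hr ÷ 15.15152 mg/mL = 95.04 mL/hr
Volume infused = 95.04 mL/hr × 0.8 hr = 76.032 mL
Volume remaining = 132 − 76.032 = 55.968 mL
Drug remaining = 55.968 mL × 15.15152 mg/mL = 848 mg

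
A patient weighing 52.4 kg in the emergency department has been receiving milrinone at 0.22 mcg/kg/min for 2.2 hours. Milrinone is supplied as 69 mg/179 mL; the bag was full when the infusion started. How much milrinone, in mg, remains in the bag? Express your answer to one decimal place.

67.5 mg

Dose = 0.22 mcg/kg/min × 52.4 kg = 11.528 mcg/min
11.528 mcg/min × 60 min/hr = 691.68 mcg/hr
Concentration = 69 mg ÷ 179 mL = 0.3854749 mg/mL = 385.4749 mcg/mL
Rate = 691.68 mcg/hr ÷ 385.4749 mcg/mL = 1.794358 mL/hr
Volume infused = 1.794358 mL/hr × 2.2 hr = 3.947588 mL
Volume remaining = 179 − 3.947588 = 175.0524 mL
Drug remaining = 175.0524 mL × 385.4749 mcg/mL = 67478.3 mcg = 67.4783 mg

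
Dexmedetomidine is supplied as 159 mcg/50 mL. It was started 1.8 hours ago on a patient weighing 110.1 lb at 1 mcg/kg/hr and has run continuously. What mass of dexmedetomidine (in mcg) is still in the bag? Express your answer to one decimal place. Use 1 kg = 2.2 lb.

Weight = 110.1 lb ÷ 2.2 lb/kg = 50.04545 kg
Dose = 1 mcg/kg/hr × 50.04545 kg = 50.04545 mcg/hr
Concentration = 159 mcg ÷ 50 mL = 3.18 mcg/mL
Rate = 50.04545 mcg/hr ÷ 3.18 mcg/mL = 15.73756 mL/hr
Volume infused = 15.73756 mL/hr × 1.8 hr = 28.32762 mL
Volume remaining = 50 − 28.32762 = 21.67238 mL
Drug remaining = 21.67238 mL × 3.18 mcg/mL = 68.91818 mcg

68.9 mcg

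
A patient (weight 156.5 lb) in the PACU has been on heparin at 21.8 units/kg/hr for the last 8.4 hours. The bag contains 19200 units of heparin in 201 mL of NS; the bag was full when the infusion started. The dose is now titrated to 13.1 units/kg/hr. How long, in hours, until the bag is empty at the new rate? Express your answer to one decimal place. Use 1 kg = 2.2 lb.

6.6 hours

Initial rate:
Weight = 156.5 lb ÷ 2.2 lb/kg = 71.13636 kg
Dose = 21.8 units/kg/hr × 71.13636 kg = 1550.773 units/hr
Concentration = 19200 units ÷ 201 mL = 95.52239 units/mL
Rate = 1550.773 units/hr ÷ 95.52239 units/mL = 16.23465 mL/hr
Volume infused so far = 16.23465 mL/hr × 8.4 hr = 136.3711 mL
Volume remaining = 201 − 136.3711 = 64.62892 mL
New rate:
Dose = 13.1 units/kg/hr × 71.13636 kg = 931.8864 units/hr
Rate = 931.8864 units/hr ÷ 95.52239 units/mL = 9.755685 mL/hr
Time remaining = 64.62892 mL ÷ 9.755685 mL/hr = 6.624745 hr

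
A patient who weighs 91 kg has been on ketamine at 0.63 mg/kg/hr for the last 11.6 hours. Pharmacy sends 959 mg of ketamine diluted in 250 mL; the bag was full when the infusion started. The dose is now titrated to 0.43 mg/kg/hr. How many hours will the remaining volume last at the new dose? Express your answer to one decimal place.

Initial rate:
Dose = 0.63 mg/kg/hr × 91 kg = 57.33 mg/hr
Concentration = 959 mg ÷ 250 mL = 3.836 mg/mL
Rate = 57.33 mg/hr ÷ 3.836 mg/mL = 14.94526 mL/hr
Volume infused so far = 14.94526 mL/hr × 11.6 hr = 173.365 mL
Volume remaining = 250 − 173.365 = 76.63504 mL
New rate:
Dose = 0.43 mg/kg/hr × 91 kg = 39.13 mg/hr
Rate = 39.13 mg/hr ÷ 3.836 mg/mL = 10.20073 mL/hr
Time remaining = 76.63504 mL ÷ 10.20073 mL/hr = 7.512701 hr

7.5 hours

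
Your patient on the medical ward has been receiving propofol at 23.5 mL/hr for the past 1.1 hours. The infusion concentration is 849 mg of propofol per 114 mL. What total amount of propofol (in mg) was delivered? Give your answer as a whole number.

Concentration = 849 mg ÷ 114 mL = 7.447368 mg/mL = 7447.368 mcg/mL
Drug rate = 23.5 mL/hr × 7447.368 mcg/mL = 175013.2 mcg/hr
Total = 175013.2 mcg/hr × 1.1 hr = 192514.5 mcg = 192.5145 mg

193 mg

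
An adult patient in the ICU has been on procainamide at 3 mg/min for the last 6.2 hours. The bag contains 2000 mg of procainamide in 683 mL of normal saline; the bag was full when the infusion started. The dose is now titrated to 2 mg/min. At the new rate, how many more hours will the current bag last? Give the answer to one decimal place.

7.4 hours

Initial rate:
3 mg/min × 60 min/hr = 180 mg/hr
Concentration = 2000 mg ÷ 683 mL = 2.928258 mg/mL
Rate = 180 mg/hr ÷ 2.928258 mg/mL = 61.47 mL/hr
Volume infused so far = 61.47 mL/hr × 6.2 hr = 381.114 mL
Volume remaining = 683 − 381.114 = 301.886 mL
New rate:
2 mg/min × 60 min/hr = 120 mg/hr
Rate = 120 mg/hr ÷ 2.928258 mg/mL = 40.98 mL/hr
Time remaining = 301.886 mL ÷ 40.98 mL/hr = 7.366667 hr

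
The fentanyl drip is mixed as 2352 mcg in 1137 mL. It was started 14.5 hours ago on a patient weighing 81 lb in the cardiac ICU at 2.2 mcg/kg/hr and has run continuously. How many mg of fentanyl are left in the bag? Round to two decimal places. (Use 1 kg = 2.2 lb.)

Weight = 81 lb ÷ 2.2 lb/kg = 36.81818 kg
Dose = 2.2 mcg/kg/hr × 36.81818 kg = 81 mcg/hr
Concentration = 2352 mcg ÷ 1137 mL = 2.068602 mcg/mL
Rate = 81 mcg/hr ÷ 2.068602 mcg/mL = 39.15689 mL/hr
Volume infused = 39.15689 mL/hr × 14.5 hr = 567.7749 mL
Volume remaining = 1137 − 567.7749 = 569.2251 mL
Drug remaining = 569.2251 mL × 2.068602 mcg/mL = 1177.5 mcg = 1.1775 mg

1.18 mg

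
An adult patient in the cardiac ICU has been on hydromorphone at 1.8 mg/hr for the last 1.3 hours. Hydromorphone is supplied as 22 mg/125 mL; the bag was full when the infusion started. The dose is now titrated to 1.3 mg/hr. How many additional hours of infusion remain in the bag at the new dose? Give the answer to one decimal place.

15.1 hours

Initial rate:
Concentration = 22 mg ÷ 125 mL = 0.176 mg/mL
Rate = 1.8 mg/hr ÷ 0.176 mg/mL = 10.22727 mL/hr
Volume infused so far = 10.22727 mL/hr × 1.3 hr = 13.29545 mL
Volume remaining = 125 − 13.29545 = 111.7045 mL
New rate:
Rate = 1.3 mg/hr ÷ 0.176 mg/mL = 7.386364 mL/hr
Time remaining = 111.7045 mL ÷ 7.386364 mL/hr = 15.12308 hr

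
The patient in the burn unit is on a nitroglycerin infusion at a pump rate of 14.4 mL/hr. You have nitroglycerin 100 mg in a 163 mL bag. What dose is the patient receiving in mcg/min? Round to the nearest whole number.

Concentration = 100 mg ÷ 163 mL = 0.6134969 mg/mL = 613.4969 mcg/mL
Drug rate = 14.4 mL/hr × 613.4969 mcg/mL = 8834.356 mcg/hr
8834.356 mcg/hr ÷ 60 min/hr = 147.2393 mcg/min

147 mcg/min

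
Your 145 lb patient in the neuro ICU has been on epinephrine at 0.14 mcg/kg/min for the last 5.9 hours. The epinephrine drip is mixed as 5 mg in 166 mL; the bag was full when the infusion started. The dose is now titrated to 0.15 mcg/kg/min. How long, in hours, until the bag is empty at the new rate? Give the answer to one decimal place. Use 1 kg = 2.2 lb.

Initial rate:
Weight = 145 lb ÷ 2.2 lb/kg = 65.90909 kg
Dose = 0.14 mcg/kg/min × 65.90909 kg = 9.227273 mcg/min
9.227273 mcg/min × 60 min/hr = 553.6364 mcg/hr
Concentration = 5 mg ÷ 166 mL = 0.03012048 mg/mL = 30.12048 mcg/mL
Rate = 553.6364 mcg/hr ÷ 30.12048 mcg/mL = 18.38073 mL/hr
Volume infused so far = 18.38073 mL/hr × 5.9 hr = 108.4463 mL
Volume remaining = 166 − 108.4463 = 57.55371 mL
New rate:
Dose = 0.15 mcg/kg/min × 65.90909 kg = 9.886364 mcg/min
9.886364 mcg/min × 60 min/hr = 593.1818 mcg/hr
Rate = 593.1818 mcg/hr ÷ 30.12048 mcg/mL = 19.69364 mL/hr
Time remaining = 57.55371 mL ÷ 19.69364 mL/hr = 2.922452 hr

2.9 hours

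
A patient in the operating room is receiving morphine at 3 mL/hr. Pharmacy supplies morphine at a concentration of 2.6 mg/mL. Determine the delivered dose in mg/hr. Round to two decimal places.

7.80 mg/hr

Drug rate = 3 mL/hr × 2.6 mg/mL = 7.8 mg/hr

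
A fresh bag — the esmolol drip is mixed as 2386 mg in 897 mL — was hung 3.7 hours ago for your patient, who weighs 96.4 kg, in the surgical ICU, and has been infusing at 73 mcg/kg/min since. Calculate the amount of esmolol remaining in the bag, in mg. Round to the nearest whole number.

Dose = 73 mcg/kg/min × 96.4 kg = 7037.2 mcg/min
7037.2 mcg/min × 60 min/hr = 422232 mcg/hr
Concentration = 2386 mg ÷ 897 mL = 2.659978 mg/mL = 2659.978 mcg/mL
Rate = 422232 mcg/hr ÷ 2659.978 mcg/mL = 158.7352 mL/hr
Volume infused = 158.7352 mL/hr × 3.7 hr = 587.3201 mL
Volume remaining = 897 − 587.3201 = 309.6799 mL
Drug remaining = 309.6799 mL × 2659.978 mcg/mL = 823741.6 mcg = 823.7416 mg

824 mg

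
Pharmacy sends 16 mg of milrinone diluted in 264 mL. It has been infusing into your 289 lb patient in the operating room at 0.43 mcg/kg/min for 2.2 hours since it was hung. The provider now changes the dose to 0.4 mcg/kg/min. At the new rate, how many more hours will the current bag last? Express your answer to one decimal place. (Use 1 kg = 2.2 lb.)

Initial rate:
Weight = 289 lb ÷ 2.2 lb/kg = 131.3636 kg
Dose = 0.43 mcg/kg/min × 131.3636 kg = 56.48636 mcg/min
56.48636 mcg/min × 60 min/hr = 3389.182 mcg/hr
Concentration = 16 mg ÷ 264 mL = 0.06060606 mg/mL = 60.60606 mcg/mL
Rate = 3389.182 mcg/hr ÷ 60.60606 mcg/mL = 55.9215 mL/hr
Volume infused so far = 55.9215 mL/hr × 2.2 hr = 123.0273 mL
Volume remaining = 264 − 123.0273 = 140.9727 mL
New rate:
Dose = 0.4 mcg/kg/min × 131.3636 kg = 52.54545 mcg/min
52.54545 mcg/min × 60 min/hr = 3152.727 mcg/hr
Rate = 3152.727 mcg/hr ÷ 60.60606 mcg/mL = 52.02 mL/hr
Time remaining = 140.9727 mL ÷ 52.02 mL/hr = 2.709971 hr

2.7 hours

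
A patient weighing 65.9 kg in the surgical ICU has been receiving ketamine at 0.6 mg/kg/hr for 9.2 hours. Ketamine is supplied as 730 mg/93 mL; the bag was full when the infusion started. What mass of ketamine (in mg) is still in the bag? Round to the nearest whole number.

366 mg

Dose = 0.6 mg/kg/hr × 65.9 kg = 39.54 mg/hr
Concentration = 730 mg ÷ 93 mL = 7.849462 mg/mL
Rate = 39.54 mg/hr ÷ 7.849462 mg/mL = 5.037288 mL/hr
Volume infused = 5.037288 mL/hr × 9.2 hr = 46.34305 mL
Volume remaining = 93 − 46.34305 = 46.65695 mL
Drug remaining = 46.65695 mL × 7.849462 mg/mL = 366.232 mg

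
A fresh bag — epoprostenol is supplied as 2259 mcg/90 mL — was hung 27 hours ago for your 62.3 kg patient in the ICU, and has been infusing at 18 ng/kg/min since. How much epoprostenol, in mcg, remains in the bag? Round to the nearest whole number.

442 mcg

Dose = 18 ng/kg/min × 62.3 kg = 1121.4 ng/min
1121.4 ng/min × 60 min/hr = 67284 ng/hr
Concentration = 2259 mcg ÷ 90 mL = 25.1 mcg/mL = 25100 ng/mL
Rate = 67284 ng/hr ÷ 25100 ng/mL = 2.680637 mL/hr
Volume infused = 2.680637 mL/hr × 27 hr = 72.37721 mL
Volume remaining = 90 − 72.37721 = 17.62279 mL
Drug remaining = 17.62279 mL × 25100 ng/mL = 442332 ng = 442.332 mcg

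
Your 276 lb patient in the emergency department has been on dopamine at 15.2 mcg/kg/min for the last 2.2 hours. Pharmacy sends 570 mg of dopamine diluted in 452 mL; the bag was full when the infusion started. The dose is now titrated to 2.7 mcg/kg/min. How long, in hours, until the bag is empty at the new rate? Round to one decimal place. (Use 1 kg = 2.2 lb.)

15.7 hours

Initial rate:
Weight = 276 lb ÷ 2.2 lb/kg = 125.4545 kg
Dose = 15.2 mcg/kg/min × 125.4545 kg = 1906.909 mcg/min
1906.909 mcg/min × 60 min/hr = 114414.5 mcg/hr
Concentration = 570 mg ÷ 452 mL = 1.261062 mg/mL = 1261.062 mcg/mL
Rate = 114414.5 mcg/hr ÷ 1261.062 mcg/mL = 90.72873 mL/hr
Volume infused so far = 90.72873 mL/hr × 2.2 hr = 199.6032 mL
Volume remaining = 452 − 199.6032 = 252.3968 mL
New rate:
Dose = 2.7 mcg/kg/min × 125.4545 kg = 338.7273 mcg/min
338.7273 mcg/min × 60 min/hr = 20323.64 mcg/hr
Rate = 20323.64 mcg/hr ÷ 1261.062 mcg/mL = 16.11629 mL/hr
Time remaining = 252.3968 mL ÷ 16.11629 mL/hr = 15.66098 hr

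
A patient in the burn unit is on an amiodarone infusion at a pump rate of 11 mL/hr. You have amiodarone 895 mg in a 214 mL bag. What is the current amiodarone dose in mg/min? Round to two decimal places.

0.77 mg/min

Concentration = 895 mg ÷ 214 mL = 4.182243 mg/mL
Drug rate = 11 mL/hr × 4.182243 mg/mL = 46.00467 mg/hr
46.00467 mg/hr ÷ 60 min/hr = 0.7667445 mg/min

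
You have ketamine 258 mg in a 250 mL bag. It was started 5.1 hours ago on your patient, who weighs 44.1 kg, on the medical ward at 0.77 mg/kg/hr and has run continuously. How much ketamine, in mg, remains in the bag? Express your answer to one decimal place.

84.8 mg

Dose = 0.77 mg/kg/hr × 44.1 kg = 33.957 mg/hr
Concentration = 258 mg ÷ 250 mL = 1.032 mg/mL
Rate = 33.957 mg/hr ÷ 1.032 mg/mL = 32.90407 mL/hr
Volume infused = 32.90407 mL/hr × 5.1 hr = 167.8108 mL
Volume remaining = 250 − 167.8108 = 82.18924 mL
Drug remaining = 82.18924 mL × 1.032 mg/mL = 84.8193 mg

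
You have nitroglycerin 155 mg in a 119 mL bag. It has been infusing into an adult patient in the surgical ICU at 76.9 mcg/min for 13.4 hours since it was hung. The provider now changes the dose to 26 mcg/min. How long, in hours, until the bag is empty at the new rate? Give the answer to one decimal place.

Initial rate:
76.9 mcg/min × 60 min/hr = 4614 mcg/hr
Concentration = 155 mg ÷ 119 mL = 1.302521 mg/mL = 1302.521 mcg/mL
Rate = 4614 mcg/hr ÷ 1302.521 mcg/mL = 3.542361 mL/hr
Volume infused so far = 3.542361 mL/hr × 13.4 hr = 47.46764 mL
Volume remaining = 119 − 47.46764 = 71.53236 mL
New rate:
26 mcg/min × 60 min/hr = 1560 mcg/hr
Rate = 1560 mcg/hr ÷ 1302.521 mcg/mL = 1.197677 mL/hr
Time remaining = 71.53236 mL ÷ 1.197677 mL/hr = 59.7259 hr

59.7 hours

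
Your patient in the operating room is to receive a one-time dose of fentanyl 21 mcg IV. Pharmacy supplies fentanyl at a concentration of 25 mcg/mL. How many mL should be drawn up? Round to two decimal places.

Volume = 21 mcg ÷ 25 mcg/mL = 0.84 mL

0.84 mL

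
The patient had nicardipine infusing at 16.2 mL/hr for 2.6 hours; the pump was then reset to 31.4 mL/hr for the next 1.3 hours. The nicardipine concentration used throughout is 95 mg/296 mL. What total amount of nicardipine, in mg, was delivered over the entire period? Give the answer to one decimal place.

26.6 mg

Concentration = 95 mg ÷ 296 mL = 0.3209459 mg/mL
Stage 1: 16.2 mL/hr × 2.6 hr = 42.12 mL → 42.12 mL × 0.3209459 mg/mL = 13.51824 mg
Stage 2: 31.4 mL/hr × 1.3 hr = 40.82 mL → 40.82 mL × 0.3209459 mg/mL = 13.10101 mg
Total = 13.51824 + 13.10101 = 26.61926 mg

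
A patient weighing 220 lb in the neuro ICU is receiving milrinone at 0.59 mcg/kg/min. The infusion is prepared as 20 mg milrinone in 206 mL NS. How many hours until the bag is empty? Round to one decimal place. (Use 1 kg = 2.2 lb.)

5.6 hours

Weight = 220 lb ÷ 2.2 lb/kg = 100 kg
Dose = 0.59 mcg/kg/min × 100 kg = 59 mcg/min
59 mcg/min × 60 min/hr = 3540 mcg/hr
Concentration = 20 mg ÷ 206 mL = 0.09708738 mg/mL = 97.08738 mcg/mL
Rate = 3540 mcg/hr ÷ 97.08738 mcg/mL = 36.462 mL/hr
Duration = 206 mL ÷ 36.462 mL/hr = 5.649718 hr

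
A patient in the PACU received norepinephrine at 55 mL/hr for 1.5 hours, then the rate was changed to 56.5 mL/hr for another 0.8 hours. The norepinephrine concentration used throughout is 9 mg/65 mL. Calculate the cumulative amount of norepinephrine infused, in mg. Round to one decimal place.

Concentration = 9 mg ÷ 65 mL = 0.1384615 mg/mL
Stage 1: 55 mL/hr × 1.5 hr = 82.5 mL → 82.5 mL × 0.1384615 mg/mL = 11.42308 mg
Stage 2: 56.5 mL/hr × 0.8 hr = 45.2 mL → 45.2 mL × 0.1384615 mg/mL = 6.258462 mg
Total = 11.42308 + 6.258462 = 17.68154 mg

17.7 mg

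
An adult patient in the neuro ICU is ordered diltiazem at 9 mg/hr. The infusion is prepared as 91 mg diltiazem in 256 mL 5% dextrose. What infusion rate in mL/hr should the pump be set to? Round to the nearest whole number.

25 mL/hr

Concentration = 91 mg ÷ 256 mL = 0.3554688 mg/mL
Rate = 9 mg/hr ÷ 0.3554688 mg/mL = 25.31868 mL/hr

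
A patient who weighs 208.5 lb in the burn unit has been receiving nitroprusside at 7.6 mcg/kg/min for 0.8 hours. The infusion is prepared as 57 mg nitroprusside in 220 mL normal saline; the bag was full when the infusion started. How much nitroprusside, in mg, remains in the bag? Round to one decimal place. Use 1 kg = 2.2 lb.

22.4 mg

Weight = 208.5 lb ÷ 2.2 lb/kg = 94.77273 kg
Dose = 7.6 mcg/kg/min × 94.77273 kg = 720.2727 mcg/min
720.2727 mcg/min × 60 min/hr = 43216.36 mcg/hr
Concentration = 57 mg ÷ 220 mL = 0.2590909 mg/mL = 259.0909 mcg/mL
Rate = 43216.36 mcg/hr ÷ 259.0909 mcg/mL = 166.8 mL/hr
Volume infused = 166.8 mL/hr × 0.8 hr = 133.44 mL
Volume remaining = 220 − 133.44 = 86.56 mL
Drug remaining = 86.56 mL × 259.0909 mcg/mL = 22426.91 mcg = 22.42691 mg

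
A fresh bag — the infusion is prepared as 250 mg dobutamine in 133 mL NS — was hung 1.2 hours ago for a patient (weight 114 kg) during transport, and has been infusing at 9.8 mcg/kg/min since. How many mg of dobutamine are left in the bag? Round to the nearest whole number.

Dose = 9.8 mcg/kg/min × 114 kg = 1117.2 mcg/min
1117.2 mcg/min × 60 min/hr = 67032 mcg/hr
Concentration = 250 mg ÷ 133 mL = 1.879699 mg/mL = 1879.699 mcg/mL
Rate = 67032 mcg/hr ÷ 1879.699 mcg/mL = 35.66102 mL/hr
Volume infused = 35.66102 mL/hr × 1.2 hr = 42.79323 mL
Volume remaining = 133 − 42.79323 = 90.20677 mL
Drug remaining = 90.20677 mL × 1879.699 mcg/mL = 169561.6 mcg = 169.5616 mg

170 mg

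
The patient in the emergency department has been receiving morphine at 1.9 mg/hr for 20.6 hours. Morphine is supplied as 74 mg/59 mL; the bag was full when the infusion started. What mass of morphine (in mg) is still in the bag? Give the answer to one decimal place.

Concentration = 74 mg ÷ 59 mL = 1.254237 mg/mL
Rate = 1.9 mg/hr ÷ 1.254237 mg/mL = 1.514865 mL/hr
Volume infused = 1.514865 mL/hr × 20.6 hr = 31.20622 mL
Volume remaining = 59 − 31.20622 = 27.79378 mL
Drug remaining = 27.79378 mL × 1.254237 mg/mL = 34.86 mg

34.9 mg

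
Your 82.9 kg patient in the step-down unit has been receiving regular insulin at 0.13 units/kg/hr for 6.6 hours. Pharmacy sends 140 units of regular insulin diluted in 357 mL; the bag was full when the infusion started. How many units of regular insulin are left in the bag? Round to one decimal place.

68.9 units

Dose = 0.13 units/kg/hr × 82.9 kg = 10.777 units/hr
Concentration = 140 units ÷ 357 mL = 0.3921569 units/mL
Rate = 10.777 units/hr ÷ 0.3921569 units/mL = 27.48135 mL/hr
Volume infused = 27.48135 mL/hr × 6.6 hr = 181.3769 mL
Volume remaining = 357 − 181.3769 = 175.6231 mL
Drug remaining = 175.6231 mL × 0.3921569 units/mL = 68.8718 units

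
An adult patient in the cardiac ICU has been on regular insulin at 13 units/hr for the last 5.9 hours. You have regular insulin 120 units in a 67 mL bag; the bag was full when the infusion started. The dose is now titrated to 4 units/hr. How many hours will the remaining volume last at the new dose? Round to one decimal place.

10.8 hours

Initial rate:
Concentration = 120 units ÷ 67 mL = 1.791045 units/mL
Rate = 13 units/hr ÷ 1.791045 units/mL = 7.258333 mL/hr
Volume infused so far = 7.258333 mL/hr × 5.9 hr = 42.82417 mL
Volume remaining = 67 − 42.82417 = 24.17583 mL
New rate:
Rate = 4 units/hr ÷ 1.791045 units/mL = 2.233333 mL/hr
Time remaining = 24.17583 mL ÷ 2.233333 mL/hr = 10.825 hr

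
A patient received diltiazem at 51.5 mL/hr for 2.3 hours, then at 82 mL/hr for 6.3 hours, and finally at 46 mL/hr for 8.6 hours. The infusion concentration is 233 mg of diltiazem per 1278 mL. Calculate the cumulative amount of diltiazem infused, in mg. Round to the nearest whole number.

188 mg

Concentration = 233 mg ÷ 1278 mL = 0.1823161 mg/mL
Stage 1: 51.5 mL/hr × 2.3 hr = 118.45 mL → 118.45 mL × 0.1823161 mg/mL = 21.59534 mg
Stage 2: 82 mL/hr × 6.3 hr = 516.6 mL → 516.6 mL × 0.1823161 mg/mL = 94.18451 mg
Stage 3: 46 mL/hr × 8.6 hr = 395.6 mL → 395.6 mL × 0.1823161 mg/mL = 72.12426 mg
Total = 21.59534 + 94.18451 + 72.12426 = 187.9041 mg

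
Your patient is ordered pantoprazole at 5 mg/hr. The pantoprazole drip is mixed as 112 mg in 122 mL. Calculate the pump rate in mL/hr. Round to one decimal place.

5.4 mL/hr

Concentration = 112 mg ÷ 122 mL = 0.9180328 mg/mL
Rate = 5 mg/hr ÷ 0.9180328 mg/mL = 5.446429 mL/hr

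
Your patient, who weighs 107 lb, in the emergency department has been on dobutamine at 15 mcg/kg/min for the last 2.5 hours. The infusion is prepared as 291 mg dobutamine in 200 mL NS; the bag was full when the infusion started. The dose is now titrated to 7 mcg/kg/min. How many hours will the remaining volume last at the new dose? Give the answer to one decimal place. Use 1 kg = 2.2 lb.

Initial rate:
Weight = 107 lb ÷ 2.2 lb/kg = 48.63636 kg
Dose = 15 mcg/kg/min × 48.63636 kg = 729.5455 mcg/min
729.5455 mcg/min × 60 min/hr = 43772.73 mcg/hr
Concentration = 291 mg ÷ 200 mL = 1.455 mg/mL = 1455 mcg/mL
Rate = 43772.73 mcg/hr ÷ 1455 mcg/mL = 30.08435 mL/hr
Volume infused so far = 30.08435 mL/hr × 2.5 hr = 75.21087 mL
Volume remaining = 200 − 75.21087 = 124.7891 mL
New rate:
Dose = 7 mcg/kg/min × 48.63636 kg = 340.4545 mcg/min
340.4545 mcg/min × 60 min/hr = 20427.27 mcg/hr
Rate = 20427.27 mcg/hr ÷ 1455 mcg/mL = 14.03936 mL/hr
Time remaining = 124.7891 mL ÷ 14.03936 mL/hr = 8.888518 hr

8.9 hours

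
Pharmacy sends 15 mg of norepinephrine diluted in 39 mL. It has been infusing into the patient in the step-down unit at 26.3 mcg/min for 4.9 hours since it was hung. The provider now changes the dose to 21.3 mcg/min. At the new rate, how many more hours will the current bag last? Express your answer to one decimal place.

5.7 hours

Initial rate:
26.3 mcg/min × 60 min/hr = 1578 mcg/hr
Concentration = 15 mg ÷ 39 mL = 0.3846154 mg/mL = 384.6154 mcg/mL
Rate = 1578 mcg/hr ÷ 384.6154 mcg/mL = 4.1028 mL/hr
Volume infused so far = 4.1028 mL/hr × 4.9 hr = 20.10372 mL
Volume remaining = 39 − 20.10372 = 18.89628 mL
New rate:
21.3 mcg/min × 60 min/hr = 1278 mcg/hr
Rate = 1278 mcg/hr ÷ 384.6154 mcg/mL = 3.3228 mL/hr
Time remaining = 18.89628 mL ÷ 3.3228 mL/hr = 5.686854 hr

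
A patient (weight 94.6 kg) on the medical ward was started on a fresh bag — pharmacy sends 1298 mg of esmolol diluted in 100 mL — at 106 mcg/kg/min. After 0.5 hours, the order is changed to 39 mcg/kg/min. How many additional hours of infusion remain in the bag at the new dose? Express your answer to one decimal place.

4.5 hours

Initial rate:
Dose = 106 mcg/kg/min × 94.6 kg = 10027.6 mcg/min
10027.6 mcg/min × 60 min/hr = 601656 mcg/hr
Concentration = 1298 mg ÷ 100 mL = 12.98 mg/mL = 12980 mcg/mL
Rate = 601656 mcg/hr ÷ 12980 mcg/mL = 46.35254 mL/hr
Volume infused so far = 46.35254 mL/hr × 0.5 hr = 23.17627 mL
Volume remaining = 100 − 23.17627 = 76.82373 mL
New rate:
Dose = 39 mcg/kg/min × 94.6 kg = 3689.4 mcg/min
3689.4 mcg/min × 60 min/hr = 221364 mcg/hr
Rate = 221364 mcg/hr ÷ 12980 mcg/mL = 17.05424 mL/hr
Time remaining = 76.82373 mL ÷ 17.05424 mL/hr = 4.504671 hr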